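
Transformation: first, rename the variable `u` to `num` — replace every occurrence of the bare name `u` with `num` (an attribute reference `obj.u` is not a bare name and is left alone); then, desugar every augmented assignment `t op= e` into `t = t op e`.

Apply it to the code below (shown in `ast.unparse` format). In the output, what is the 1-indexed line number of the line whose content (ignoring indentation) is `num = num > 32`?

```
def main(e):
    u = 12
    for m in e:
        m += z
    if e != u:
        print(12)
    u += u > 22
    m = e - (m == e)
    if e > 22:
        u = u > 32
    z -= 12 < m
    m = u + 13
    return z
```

10

Transformed code:
def main(e):
    num = 12
    for m in e:
        m = m + z
    if e != num:
        print(12)
    num = num + (num > 22)
    m = e - (m == e)
    if e > 22:
        num = num > 32
    z = z - (12 < m)
    m = num + 13
    return z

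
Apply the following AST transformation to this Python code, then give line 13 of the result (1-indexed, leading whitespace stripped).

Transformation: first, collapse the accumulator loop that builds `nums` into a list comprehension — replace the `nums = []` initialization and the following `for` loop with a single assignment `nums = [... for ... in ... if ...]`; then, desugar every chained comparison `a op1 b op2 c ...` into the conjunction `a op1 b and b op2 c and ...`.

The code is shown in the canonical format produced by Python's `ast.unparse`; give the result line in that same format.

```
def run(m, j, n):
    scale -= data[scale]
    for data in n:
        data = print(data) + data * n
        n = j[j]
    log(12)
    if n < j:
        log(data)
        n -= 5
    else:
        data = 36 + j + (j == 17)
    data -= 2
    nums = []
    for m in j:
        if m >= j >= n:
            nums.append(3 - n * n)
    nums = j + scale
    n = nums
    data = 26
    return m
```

Transformed code:
def run(m, j, n):
    scale -= data[scale]
    for data in n:
        data = print(data) + data * n
        n = j[j]
    log(12)
    if n < j:
        log(data)
        n -= 5
    else:
        data = 36 + j + (j == 17)
    data -= 2
    nums = [3 - n * n for m in j if m >= j and j >= n]
    nums = j + scale
    n = nums
    data = 26
    return m

nums = [3 - n * n for m in j if m >= j and j >= n]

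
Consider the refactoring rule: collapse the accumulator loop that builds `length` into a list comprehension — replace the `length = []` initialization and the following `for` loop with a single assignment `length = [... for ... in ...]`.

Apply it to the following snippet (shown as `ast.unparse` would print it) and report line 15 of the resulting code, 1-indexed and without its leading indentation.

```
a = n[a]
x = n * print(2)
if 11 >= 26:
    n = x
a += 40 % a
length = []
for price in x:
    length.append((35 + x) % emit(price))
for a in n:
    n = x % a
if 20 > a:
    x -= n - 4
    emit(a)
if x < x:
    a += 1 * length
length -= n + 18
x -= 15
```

Transformed code:
a = n[a]
x = n * print(2)
if 11 >= 26:
    n = x
a += 40 % a
length = [(35 + x) % emit(price) for price in x]
for a in n:
    n = x % a
if 20 > a:
    x -= n - 4
    emit(a)
if x < x:
    a += 1 * length
length -= n + 18
x -= 15

x -= 15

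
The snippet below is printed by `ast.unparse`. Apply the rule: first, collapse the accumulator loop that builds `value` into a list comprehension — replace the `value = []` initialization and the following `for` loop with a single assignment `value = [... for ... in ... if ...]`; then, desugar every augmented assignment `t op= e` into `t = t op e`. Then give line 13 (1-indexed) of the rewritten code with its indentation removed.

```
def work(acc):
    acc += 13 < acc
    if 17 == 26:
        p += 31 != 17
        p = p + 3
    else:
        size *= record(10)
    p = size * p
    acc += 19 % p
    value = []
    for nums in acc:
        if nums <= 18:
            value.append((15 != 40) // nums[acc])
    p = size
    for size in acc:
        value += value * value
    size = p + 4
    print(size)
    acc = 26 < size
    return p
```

value = value + value * value

Transformed code:
def work(acc):
    acc = acc + (13 < acc)
    if 17 == 26:
        p = p + (31 != 17)
        p = p + 3
    else:
        size = size * record(10)
    p = size * p
    acc = acc + 19 % p
    value = [(15 != 40) // nums[acc] for nums in acc if nums <= 18]
    p = size
    for size in acc:
        value = value + value * value
    size = p + 4
    print(size)
    acc = 26 < size
    return p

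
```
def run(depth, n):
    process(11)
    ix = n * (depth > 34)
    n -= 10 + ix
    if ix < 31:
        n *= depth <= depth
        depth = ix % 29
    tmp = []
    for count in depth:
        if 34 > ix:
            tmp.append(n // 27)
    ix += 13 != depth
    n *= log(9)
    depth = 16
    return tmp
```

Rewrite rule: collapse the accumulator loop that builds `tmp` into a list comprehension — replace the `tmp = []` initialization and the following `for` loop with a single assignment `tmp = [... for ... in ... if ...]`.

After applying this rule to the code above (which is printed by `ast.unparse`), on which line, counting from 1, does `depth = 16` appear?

Transformed code:
def run(depth, n):
    process(11)
    ix = n * (depth > 34)
    n -= 10 + ix
    if ix < 31:
        n *= depth <= depth
        depth = ix % 29
    tmp = [n // 27 for count in depth if 34 > ix]
    ix += 13 != depth
    n *= log(9)
    depth = 16
    return tmp

11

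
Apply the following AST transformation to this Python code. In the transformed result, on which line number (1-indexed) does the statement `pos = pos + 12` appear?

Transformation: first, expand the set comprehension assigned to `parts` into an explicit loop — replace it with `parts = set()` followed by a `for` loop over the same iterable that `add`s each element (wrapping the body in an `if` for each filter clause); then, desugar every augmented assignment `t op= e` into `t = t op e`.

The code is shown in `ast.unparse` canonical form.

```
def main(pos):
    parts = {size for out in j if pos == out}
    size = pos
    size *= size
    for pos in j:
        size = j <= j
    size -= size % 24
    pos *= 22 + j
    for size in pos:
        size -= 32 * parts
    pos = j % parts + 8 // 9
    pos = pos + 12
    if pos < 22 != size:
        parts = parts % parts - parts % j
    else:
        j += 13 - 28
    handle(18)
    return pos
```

15

Transformed code:
def main(pos):
    parts = set()
    for out in j:
        if pos == out:
            parts.add(size)
    size = pos
    size = size * size
    for pos in j:
        size = j <= j
    size = size - size % 24
    pos = pos * (22 + j)
    for size in pos:
        size = size - 32 * parts
    pos = j % parts + 8 // 9
    pos = pos + 12
    if pos < 22 != size:
        parts = parts % parts - parts % j
    else:
        j = j + (13 - 28)
    handle(18)
    return pos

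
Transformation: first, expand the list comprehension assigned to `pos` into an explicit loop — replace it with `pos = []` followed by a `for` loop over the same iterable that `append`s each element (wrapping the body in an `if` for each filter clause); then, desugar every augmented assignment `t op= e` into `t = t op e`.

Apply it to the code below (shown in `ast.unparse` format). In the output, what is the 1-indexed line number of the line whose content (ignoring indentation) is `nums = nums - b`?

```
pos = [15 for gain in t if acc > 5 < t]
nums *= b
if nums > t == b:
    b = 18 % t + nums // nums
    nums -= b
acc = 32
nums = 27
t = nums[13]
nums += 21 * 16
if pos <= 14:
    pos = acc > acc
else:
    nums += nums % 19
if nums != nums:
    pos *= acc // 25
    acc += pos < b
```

8

Transformed code:
pos = []
for gain in t:
    if acc > 5 < t:
        pos.append(15)
nums = nums * b
if nums > t == b:
    b = 18 % t + nums // nums
    nums = nums - b
acc = 32
nums = 27
t = nums[13]
nums = nums + 21 * 16
if pos <= 14:
    pos = acc > acc
else:
    nums = nums + nums % 19
if nums != nums:
    pos = pos * (acc // 25)
    acc = acc + (pos < b)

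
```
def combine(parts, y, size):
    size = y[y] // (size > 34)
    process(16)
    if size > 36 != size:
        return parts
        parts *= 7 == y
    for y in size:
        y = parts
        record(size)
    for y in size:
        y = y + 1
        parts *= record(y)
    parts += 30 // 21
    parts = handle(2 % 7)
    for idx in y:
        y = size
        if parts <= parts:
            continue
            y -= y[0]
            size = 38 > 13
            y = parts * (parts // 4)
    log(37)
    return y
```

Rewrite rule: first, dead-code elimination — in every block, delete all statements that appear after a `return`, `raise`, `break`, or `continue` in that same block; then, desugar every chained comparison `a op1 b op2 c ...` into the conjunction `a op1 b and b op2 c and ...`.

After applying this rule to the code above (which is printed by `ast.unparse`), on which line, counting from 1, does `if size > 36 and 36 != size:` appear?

Transformed code:
def combine(parts, y, size):
    size = y[y] // (size > 34)
    process(16)
    if size > 36 and 36 != size:
        return parts
    for y in size:
        y = parts
        record(size)
    for y in size:
        y = y + 1
        parts *= record(y)
    parts += 30 // 21
    parts = handle(2 % 7)
    for idx in y:
        y = size
        if parts <= parts:
            continue
    log(37)
    return y

4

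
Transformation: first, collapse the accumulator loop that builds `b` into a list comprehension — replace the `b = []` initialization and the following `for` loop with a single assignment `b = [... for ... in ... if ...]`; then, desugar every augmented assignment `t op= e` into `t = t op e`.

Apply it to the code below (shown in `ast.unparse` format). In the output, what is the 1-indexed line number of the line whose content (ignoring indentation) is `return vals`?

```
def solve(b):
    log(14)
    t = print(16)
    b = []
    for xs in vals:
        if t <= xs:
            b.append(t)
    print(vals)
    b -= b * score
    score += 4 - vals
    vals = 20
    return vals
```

Transformed code:
def solve(b):
    log(14)
    t = print(16)
    b = [t for xs in vals if t <= xs]
    print(vals)
    b = b - b * score
    score = score + (4 - vals)
    vals = 20
    return vals

9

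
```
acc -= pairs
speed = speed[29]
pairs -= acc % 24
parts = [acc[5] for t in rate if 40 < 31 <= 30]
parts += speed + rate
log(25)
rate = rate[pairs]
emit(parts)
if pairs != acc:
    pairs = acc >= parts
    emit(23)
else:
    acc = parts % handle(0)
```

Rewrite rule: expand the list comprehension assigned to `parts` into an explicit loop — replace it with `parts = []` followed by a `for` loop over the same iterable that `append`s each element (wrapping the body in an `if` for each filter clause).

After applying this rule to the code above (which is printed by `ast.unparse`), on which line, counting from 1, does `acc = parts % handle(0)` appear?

Transformed code:
acc -= pairs
speed = speed[29]
pairs -= acc % 24
parts = []
for t in rate:
    if 40 < 31 <= 30:
        parts.append(acc[5])
parts += speed + rate
log(25)
rate = rate[pairs]
emit(parts)
if pairs != acc:
    pairs = acc >= parts
    emit(23)
else:
    acc = parts % handle(0)

16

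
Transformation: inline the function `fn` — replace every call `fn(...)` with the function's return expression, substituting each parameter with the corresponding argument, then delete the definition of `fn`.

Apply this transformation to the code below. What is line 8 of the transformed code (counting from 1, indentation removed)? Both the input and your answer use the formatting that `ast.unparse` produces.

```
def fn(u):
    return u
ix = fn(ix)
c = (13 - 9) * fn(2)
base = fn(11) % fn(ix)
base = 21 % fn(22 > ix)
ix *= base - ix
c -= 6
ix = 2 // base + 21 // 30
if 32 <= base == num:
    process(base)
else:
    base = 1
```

if 32 <= base == num:

Transformed code:
ix = ix
c = (13 - 9) * 2
base = 11 % ix
base = 21 % (22 > ix)
ix *= base - ix
c -= 6
ix = 2 // base + 21 // 30
if 32 <= base == num:
    process(base)
else:
    base = 1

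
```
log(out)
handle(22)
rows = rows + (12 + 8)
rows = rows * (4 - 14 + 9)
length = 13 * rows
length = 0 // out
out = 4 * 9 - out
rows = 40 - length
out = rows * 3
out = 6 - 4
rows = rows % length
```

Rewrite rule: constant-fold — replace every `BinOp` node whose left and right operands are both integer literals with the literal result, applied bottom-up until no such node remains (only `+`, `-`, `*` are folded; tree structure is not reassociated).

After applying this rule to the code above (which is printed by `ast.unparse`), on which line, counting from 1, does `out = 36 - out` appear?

7

Transformed code:
log(out)
handle(22)
rows = rows + 20
rows = rows * -1
length = 13 * rows
length = 0 // out
out = 36 - out
rows = 40 - length
out = rows * 3
out = 2
rows = rows % length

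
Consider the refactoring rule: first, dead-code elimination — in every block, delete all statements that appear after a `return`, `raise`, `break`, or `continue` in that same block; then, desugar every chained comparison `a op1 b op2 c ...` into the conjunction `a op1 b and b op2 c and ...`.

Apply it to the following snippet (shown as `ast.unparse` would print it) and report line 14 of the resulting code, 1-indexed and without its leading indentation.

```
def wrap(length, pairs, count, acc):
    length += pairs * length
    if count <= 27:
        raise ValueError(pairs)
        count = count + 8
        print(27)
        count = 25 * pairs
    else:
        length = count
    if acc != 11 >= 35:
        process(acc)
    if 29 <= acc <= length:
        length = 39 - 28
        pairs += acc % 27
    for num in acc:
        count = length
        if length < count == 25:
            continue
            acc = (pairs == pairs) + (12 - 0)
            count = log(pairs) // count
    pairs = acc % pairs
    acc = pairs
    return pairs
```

Transformed code:
def wrap(length, pairs, count, acc):
    length += pairs * length
    if count <= 27:
        raise ValueError(pairs)
    else:
        length = count
    if acc != 11 and 11 >= 35:
        process(acc)
    if 29 <= acc and acc <= length:
        length = 39 - 28
        pairs += acc % 27
    for num in acc:
        count = length
        if length < count and count == 25:
            continue
    pairs = acc % pairs
    acc = pairs
    return pairs

if length < count and count == 25:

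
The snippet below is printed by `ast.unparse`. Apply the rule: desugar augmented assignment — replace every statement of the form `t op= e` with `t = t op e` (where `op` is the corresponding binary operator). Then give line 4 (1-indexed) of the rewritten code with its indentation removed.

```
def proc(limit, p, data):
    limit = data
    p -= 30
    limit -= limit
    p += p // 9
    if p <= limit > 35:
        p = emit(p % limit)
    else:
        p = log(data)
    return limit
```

Transformed code:
def proc(limit, p, data):
    limit = data
    p = p - 30
    limit = limit - limit
    p = p + p // 9
    if p <= limit > 35:
        p = emit(p % limit)
    else:
        p = log(data)
    return limit

limit = limit - limit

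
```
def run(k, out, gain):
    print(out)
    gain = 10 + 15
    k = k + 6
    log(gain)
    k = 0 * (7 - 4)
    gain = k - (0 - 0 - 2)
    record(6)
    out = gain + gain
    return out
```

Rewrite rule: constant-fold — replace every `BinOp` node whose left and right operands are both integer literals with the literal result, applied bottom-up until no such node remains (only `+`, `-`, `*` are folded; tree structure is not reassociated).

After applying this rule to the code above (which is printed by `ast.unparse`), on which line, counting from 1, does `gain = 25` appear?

Transformed code:
def run(k, out, gain):
    print(out)
    gain = 25
    k = k + 6
    log(gain)
    k = 0
    gain = k - -2
    record(6)
    out = gain + gain
    return out

3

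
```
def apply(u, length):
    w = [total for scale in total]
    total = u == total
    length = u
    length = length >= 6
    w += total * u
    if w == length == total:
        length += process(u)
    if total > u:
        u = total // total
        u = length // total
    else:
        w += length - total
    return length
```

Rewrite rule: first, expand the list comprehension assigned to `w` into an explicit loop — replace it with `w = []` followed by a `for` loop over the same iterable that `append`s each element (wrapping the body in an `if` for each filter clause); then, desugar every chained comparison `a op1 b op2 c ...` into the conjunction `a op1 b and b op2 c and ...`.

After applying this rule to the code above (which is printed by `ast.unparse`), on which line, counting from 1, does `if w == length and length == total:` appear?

Transformed code:
def apply(u, length):
    w = []
    for scale in total:
        w.append(total)
    total = u == total
    length = u
    length = length >= 6
    w += total * u
    if w == length and length == total:
        length += process(u)
    if total > u:
        u = total // total
        u = length // total
    else:
        w += length - total
    return length

9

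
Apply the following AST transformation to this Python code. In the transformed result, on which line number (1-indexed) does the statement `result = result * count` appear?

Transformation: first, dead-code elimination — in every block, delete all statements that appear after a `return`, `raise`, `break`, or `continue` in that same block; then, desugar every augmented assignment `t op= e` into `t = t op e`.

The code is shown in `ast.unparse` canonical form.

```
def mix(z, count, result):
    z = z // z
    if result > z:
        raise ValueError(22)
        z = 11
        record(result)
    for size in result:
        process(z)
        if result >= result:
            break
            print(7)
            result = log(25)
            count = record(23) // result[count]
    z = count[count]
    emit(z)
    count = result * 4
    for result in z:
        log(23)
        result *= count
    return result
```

14

Transformed code:
def mix(z, count, result):
    z = z // z
    if result > z:
        raise ValueError(22)
    for size in result:
        process(z)
        if result >= result:
            break
    z = count[count]
    emit(z)
    count = result * 4
    for result in z:
        log(23)
        result = result * count
    return result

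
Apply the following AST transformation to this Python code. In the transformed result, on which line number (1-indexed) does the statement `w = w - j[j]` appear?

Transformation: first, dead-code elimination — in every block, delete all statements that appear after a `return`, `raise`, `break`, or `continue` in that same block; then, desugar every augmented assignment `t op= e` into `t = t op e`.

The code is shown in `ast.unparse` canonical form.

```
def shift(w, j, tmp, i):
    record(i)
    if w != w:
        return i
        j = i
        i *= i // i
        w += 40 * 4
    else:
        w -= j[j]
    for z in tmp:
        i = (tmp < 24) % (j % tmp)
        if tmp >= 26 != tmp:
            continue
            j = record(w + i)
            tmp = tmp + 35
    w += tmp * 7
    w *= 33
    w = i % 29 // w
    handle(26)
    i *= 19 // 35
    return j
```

Transformed code:
def shift(w, j, tmp, i):
    record(i)
    if w != w:
        return i
    else:
        w = w - j[j]
    for z in tmp:
        i = (tmp < 24) % (j % tmp)
        if tmp >= 26 != tmp:
            continue
    w = w + tmp * 7
    w = w * 33
    w = i % 29 // w
    handle(26)
    i = i * (19 // 35)
    return j

6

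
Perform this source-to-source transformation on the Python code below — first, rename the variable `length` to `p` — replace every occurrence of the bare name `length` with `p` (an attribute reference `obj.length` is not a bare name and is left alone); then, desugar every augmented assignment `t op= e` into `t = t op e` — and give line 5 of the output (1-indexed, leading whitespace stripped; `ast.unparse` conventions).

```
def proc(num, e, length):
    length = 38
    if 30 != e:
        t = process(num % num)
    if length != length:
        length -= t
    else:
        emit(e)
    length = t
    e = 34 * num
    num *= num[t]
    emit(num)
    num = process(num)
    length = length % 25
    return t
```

if p != p:

Transformed code:
def proc(num, e, p):
    p = 38
    if 30 != e:
        t = process(num % num)
    if p != p:
        p = p - t
    else:
        emit(e)
    p = t
    e = 34 * num
    num = num * num[t]
    emit(num)
    num = process(num)
    p = p % 25
    return t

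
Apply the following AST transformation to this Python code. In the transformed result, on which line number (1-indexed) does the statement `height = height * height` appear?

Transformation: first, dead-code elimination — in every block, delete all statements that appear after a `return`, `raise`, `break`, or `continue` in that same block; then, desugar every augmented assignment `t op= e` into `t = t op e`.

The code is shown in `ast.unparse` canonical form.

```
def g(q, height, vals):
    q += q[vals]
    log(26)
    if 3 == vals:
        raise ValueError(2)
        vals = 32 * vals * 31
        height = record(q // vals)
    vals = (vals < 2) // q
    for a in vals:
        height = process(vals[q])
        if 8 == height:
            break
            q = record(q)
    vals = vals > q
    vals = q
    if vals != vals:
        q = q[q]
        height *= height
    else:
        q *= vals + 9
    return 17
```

15

Transformed code:
def g(q, height, vals):
    q = q + q[vals]
    log(26)
    if 3 == vals:
        raise ValueError(2)
    vals = (vals < 2) // q
    for a in vals:
        height = process(vals[q])
        if 8 == height:
            break
    vals = vals > q
    vals = q
    if vals != vals:
        q = q[q]
        height = height * height
    else:
        q = q * (vals + 9)
    return 17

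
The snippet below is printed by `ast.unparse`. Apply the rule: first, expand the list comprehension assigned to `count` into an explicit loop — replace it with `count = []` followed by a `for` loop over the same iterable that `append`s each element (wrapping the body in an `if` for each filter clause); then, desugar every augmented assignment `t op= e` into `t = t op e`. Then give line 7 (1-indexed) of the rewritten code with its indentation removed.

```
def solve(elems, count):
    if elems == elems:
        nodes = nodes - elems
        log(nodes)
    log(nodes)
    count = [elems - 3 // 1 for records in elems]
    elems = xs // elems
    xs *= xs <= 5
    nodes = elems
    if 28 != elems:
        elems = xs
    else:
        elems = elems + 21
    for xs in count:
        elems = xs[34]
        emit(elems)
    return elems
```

for records in elems:

Transformed code:
def solve(elems, count):
    if elems == elems:
        nodes = nodes - elems
        log(nodes)
    log(nodes)
    count = []
    for records in elems:
        count.append(elems - 3 // 1)
    elems = xs // elems
    xs = xs * (xs <= 5)
    nodes = elems
    if 28 != elems:
        elems = xs
    else:
        elems = elems + 21
    for xs in count:
        elems = xs[34]
        emit(elems)
    return elems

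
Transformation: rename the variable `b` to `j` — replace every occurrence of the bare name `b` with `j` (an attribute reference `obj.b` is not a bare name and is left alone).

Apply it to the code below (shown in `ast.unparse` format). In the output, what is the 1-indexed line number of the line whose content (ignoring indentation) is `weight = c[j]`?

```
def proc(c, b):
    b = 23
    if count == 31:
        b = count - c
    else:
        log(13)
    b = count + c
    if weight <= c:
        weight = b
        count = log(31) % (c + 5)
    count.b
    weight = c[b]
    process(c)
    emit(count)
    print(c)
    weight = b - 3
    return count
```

12

Transformed code:
def proc(c, j):
    j = 23
    if count == 31:
        j = count - c
    else:
        log(13)
    j = count + c
    if weight <= c:
        weight = j
        count = log(31) % (c + 5)
    count.b
    weight = c[j]
    process(c)
    emit(count)
    print(c)
    weight = j - 3
    return count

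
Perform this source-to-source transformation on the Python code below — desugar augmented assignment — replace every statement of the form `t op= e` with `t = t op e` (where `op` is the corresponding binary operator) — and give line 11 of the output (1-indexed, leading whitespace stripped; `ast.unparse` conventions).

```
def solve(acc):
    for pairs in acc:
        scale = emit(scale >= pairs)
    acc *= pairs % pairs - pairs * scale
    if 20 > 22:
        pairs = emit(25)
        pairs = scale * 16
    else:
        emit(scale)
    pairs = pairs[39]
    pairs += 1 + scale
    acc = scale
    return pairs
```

pairs = pairs + (1 + scale)

Transformed code:
def solve(acc):
    for pairs in acc:
        scale = emit(scale >= pairs)
    acc = acc * (pairs % pairs - pairs * scale)
    if 20 > 22:
        pairs = emit(25)
        pairs = scale * 16
    else:
        emit(scale)
    pairs = pairs[39]
    pairs = pairs + (1 + scale)
    acc = scale
    return pairs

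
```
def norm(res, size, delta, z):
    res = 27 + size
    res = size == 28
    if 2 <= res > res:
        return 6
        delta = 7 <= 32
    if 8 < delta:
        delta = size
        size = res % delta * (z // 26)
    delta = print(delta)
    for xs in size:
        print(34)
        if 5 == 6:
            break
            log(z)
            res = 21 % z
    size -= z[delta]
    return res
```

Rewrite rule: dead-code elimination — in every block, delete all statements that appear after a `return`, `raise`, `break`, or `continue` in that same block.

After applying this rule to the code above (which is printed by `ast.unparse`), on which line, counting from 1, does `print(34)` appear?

Transformed code:
def norm(res, size, delta, z):
    res = 27 + size
    res = size == 28
    if 2 <= res > res:
        return 6
    if 8 < delta:
        delta = size
        size = res % delta * (z // 26)
    delta = print(delta)
    for xs in size:
        print(34)
        if 5 == 6:
            break
    size -= z[delta]
    return res

11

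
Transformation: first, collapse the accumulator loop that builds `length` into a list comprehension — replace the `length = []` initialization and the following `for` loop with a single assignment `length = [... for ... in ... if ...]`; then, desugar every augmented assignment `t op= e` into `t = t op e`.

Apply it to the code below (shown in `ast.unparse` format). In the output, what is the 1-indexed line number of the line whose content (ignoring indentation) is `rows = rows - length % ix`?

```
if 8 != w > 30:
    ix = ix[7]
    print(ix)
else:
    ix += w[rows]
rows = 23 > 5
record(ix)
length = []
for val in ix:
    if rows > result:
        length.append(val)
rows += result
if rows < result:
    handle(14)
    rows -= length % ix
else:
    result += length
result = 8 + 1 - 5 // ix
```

Transformed code:
if 8 != w > 30:
    ix = ix[7]
    print(ix)
else:
    ix = ix + w[rows]
rows = 23 > 5
record(ix)
length = [val for val in ix if rows > result]
rows = rows + result
if rows < result:
    handle(14)
    rows = rows - length % ix
else:
    result = result + length
result = 8 + 1 - 5 // ix

12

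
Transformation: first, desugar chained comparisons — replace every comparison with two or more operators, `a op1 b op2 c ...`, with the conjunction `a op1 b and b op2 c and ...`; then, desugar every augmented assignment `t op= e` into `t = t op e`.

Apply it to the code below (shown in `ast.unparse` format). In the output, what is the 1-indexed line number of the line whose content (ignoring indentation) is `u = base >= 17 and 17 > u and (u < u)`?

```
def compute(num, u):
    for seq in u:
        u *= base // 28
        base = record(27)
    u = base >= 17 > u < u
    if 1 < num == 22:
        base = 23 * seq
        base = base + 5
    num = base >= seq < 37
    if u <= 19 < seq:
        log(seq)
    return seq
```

Transformed code:
def compute(num, u):
    for seq in u:
        u = u * (base // 28)
        base = record(27)
    u = base >= 17 and 17 > u and (u < u)
    if 1 < num and num == 22:
        base = 23 * seq
        base = base + 5
    num = base >= seq and seq < 37
    if u <= 19 and 19 < seq:
        log(seq)
    return seq

5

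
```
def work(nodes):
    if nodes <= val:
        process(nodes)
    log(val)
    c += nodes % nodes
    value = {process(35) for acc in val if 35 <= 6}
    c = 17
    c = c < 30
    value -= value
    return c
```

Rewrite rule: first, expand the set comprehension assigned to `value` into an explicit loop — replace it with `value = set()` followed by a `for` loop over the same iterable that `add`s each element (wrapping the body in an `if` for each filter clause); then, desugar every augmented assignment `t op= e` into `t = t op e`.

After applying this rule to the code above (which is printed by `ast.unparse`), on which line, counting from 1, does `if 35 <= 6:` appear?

Transformed code:
def work(nodes):
    if nodes <= val:
        process(nodes)
    log(val)
    c = c + nodes % nodes
    value = set()
    for acc in val:
        if 35 <= 6:
            value.add(process(35))
    c = 17
    c = c < 30
    value = value - value
    return c

8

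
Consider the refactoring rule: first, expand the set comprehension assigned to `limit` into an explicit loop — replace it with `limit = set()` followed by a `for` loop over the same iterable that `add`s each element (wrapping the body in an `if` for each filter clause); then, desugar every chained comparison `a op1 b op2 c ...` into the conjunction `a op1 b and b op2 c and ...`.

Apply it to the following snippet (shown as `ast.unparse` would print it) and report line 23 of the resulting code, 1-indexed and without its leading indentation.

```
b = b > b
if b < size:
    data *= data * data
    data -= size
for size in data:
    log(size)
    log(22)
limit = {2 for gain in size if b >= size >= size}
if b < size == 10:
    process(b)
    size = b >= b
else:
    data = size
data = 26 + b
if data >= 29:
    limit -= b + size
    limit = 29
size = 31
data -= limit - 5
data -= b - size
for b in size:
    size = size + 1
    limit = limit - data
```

data -= b - size

Transformed code:
b = b > b
if b < size:
    data *= data * data
    data -= size
for size in data:
    log(size)
    log(22)
limit = set()
for gain in size:
    if b >= size and size >= size:
        limit.add(2)
if b < size and size == 10:
    process(b)
    size = b >= b
else:
    data = size
data = 26 + b
if data >= 29:
    limit -= b + size
    limit = 29
size = 31
data -= limit - 5
data -= b - size
for b in size:
    size = size + 1
    limit = limit - data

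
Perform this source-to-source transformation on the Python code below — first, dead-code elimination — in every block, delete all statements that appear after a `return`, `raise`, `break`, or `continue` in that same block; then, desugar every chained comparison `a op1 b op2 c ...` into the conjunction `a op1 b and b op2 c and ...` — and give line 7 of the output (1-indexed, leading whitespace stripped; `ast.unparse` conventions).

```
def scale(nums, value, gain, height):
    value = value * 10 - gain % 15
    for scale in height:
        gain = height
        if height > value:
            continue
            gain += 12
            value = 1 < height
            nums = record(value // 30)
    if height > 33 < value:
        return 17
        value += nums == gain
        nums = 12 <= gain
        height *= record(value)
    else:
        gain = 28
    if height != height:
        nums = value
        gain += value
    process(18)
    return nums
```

if height > 33 and 33 < value:

Transformed code:
def scale(nums, value, gain, height):
    value = value * 10 - gain % 15
    for scale in height:
        gain = height
        if height > value:
            continue
    if height > 33 and 33 < value:
        return 17
    else:
        gain = 28
    if height != height:
        nums = value
        gain += value
    process(18)
    return nums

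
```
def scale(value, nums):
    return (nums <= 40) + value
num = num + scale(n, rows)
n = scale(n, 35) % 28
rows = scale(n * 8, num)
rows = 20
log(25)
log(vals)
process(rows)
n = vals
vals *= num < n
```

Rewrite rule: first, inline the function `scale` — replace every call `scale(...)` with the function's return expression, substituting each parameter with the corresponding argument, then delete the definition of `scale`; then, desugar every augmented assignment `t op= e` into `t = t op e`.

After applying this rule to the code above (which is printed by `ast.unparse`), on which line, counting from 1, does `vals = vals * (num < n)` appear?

9

Transformed code:
num = num + ((rows <= 40) + n)
n = ((35 <= 40) + n) % 28
rows = (num <= 40) + n * 8
rows = 20
log(25)
log(vals)
process(rows)
n = vals
vals = vals * (num < n)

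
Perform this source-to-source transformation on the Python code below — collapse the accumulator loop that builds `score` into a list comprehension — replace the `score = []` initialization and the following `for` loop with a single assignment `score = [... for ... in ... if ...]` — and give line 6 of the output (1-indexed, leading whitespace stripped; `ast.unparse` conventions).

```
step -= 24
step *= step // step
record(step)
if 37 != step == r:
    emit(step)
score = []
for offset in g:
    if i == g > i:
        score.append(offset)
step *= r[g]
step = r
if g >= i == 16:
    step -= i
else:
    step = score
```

score = [offset for offset in g if i == g > i]

Transformed code:
step -= 24
step *= step // step
record(step)
if 37 != step == r:
    emit(step)
score = [offset for offset in g if i == g > i]
step *= r[g]
step = r
if g >= i == 16:
    step -= i
else:
    step = score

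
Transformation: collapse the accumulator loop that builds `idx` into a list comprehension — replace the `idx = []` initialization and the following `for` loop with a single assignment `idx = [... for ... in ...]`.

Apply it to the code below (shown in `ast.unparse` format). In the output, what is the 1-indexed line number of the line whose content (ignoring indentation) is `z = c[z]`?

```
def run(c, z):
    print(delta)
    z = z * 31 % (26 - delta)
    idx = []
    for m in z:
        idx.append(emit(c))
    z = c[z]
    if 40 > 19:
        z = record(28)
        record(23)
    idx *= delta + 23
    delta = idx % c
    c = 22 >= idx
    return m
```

Transformed code:
def run(c, z):
    print(delta)
    z = z * 31 % (26 - delta)
    idx = [emit(c) for m in z]
    z = c[z]
    if 40 > 19:
        z = record(28)
        record(23)
    idx *= delta + 23
    delta = idx % c
    c = 22 >= idx
    return m

5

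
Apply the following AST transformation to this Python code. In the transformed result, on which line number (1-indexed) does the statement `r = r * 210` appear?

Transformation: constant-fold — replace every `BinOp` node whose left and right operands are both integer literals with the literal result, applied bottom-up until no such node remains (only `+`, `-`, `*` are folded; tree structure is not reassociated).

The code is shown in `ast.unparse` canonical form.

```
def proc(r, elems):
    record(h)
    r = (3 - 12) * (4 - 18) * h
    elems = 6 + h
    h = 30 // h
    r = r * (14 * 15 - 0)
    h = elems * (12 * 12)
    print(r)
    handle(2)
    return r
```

Transformed code:
def proc(r, elems):
    record(h)
    r = 126 * h
    elems = 6 + h
    h = 30 // h
    r = r * 210
    h = elems * 144
    print(r)
    handle(2)
    return r

6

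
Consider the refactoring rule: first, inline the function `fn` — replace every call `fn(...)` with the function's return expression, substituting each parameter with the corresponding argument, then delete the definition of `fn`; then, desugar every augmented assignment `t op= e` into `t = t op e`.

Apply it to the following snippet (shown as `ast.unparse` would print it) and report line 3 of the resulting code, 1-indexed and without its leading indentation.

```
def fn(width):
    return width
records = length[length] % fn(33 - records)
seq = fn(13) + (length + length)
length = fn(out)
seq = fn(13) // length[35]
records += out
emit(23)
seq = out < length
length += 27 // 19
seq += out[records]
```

length = out

Transformed code:
records = length[length] % (33 - records)
seq = 13 + (length + length)
length = out
seq = 13 // length[35]
records = records + out
emit(23)
seq = out < length
length = length + 27 // 19
seq = seq + out[records]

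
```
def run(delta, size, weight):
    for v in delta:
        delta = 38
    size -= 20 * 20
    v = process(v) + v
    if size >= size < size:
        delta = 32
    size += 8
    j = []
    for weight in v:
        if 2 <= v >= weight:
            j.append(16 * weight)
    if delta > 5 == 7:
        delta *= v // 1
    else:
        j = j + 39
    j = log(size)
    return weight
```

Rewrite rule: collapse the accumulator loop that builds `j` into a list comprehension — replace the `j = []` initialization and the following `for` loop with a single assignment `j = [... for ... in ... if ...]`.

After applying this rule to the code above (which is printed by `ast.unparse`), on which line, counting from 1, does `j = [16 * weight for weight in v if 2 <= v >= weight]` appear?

Transformed code:
def run(delta, size, weight):
    for v in delta:
        delta = 38
    size -= 20 * 20
    v = process(v) + v
    if size >= size < size:
        delta = 32
    size += 8
    j = [16 * weight for weight in v if 2 <= v >= weight]
    if delta > 5 == 7:
        delta *= v // 1
    else:
        j = j + 39
    j = log(size)
    return weight

9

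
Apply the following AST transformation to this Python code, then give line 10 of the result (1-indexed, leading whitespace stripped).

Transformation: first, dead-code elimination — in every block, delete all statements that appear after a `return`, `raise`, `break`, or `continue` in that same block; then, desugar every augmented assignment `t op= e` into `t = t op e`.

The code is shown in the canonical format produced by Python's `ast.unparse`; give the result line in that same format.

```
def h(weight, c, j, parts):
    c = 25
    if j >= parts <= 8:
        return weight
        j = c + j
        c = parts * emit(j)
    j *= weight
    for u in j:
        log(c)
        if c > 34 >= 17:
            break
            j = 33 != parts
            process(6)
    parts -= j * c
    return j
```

parts = parts - j * c

Transformed code:
def h(weight, c, j, parts):
    c = 25
    if j >= parts <= 8:
        return weight
    j = j * weight
    for u in j:
        log(c)
        if c > 34 >= 17:
            break
    parts = parts - j * c
    return j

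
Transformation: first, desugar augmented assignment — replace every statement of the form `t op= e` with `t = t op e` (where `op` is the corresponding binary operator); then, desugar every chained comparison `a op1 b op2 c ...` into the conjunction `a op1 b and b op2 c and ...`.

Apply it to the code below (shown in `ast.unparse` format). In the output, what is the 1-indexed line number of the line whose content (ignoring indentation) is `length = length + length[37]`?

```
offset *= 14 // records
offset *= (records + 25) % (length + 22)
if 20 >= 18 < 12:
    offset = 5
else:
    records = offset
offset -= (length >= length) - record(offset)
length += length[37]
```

8

Transformed code:
offset = offset * (14 // records)
offset = offset * ((records + 25) % (length + 22))
if 20 >= 18 and 18 < 12:
    offset = 5
else:
    records = offset
offset = offset - ((length >= length) - record(offset))
length = length + length[37]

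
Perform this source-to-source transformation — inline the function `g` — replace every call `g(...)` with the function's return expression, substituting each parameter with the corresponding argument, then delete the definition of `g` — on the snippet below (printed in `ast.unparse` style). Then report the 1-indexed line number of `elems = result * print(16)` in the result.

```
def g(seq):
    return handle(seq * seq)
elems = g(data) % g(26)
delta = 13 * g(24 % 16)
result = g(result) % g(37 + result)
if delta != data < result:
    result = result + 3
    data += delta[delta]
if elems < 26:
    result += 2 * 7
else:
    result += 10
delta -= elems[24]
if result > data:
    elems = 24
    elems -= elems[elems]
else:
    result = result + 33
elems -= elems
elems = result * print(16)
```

Transformed code:
elems = handle(data * data) % handle(26 * 26)
delta = 13 * handle(24 % 16 * (24 % 16))
result = handle(result * result) % handle((37 + result) * (37 + result))
if delta != data < result:
    result = result + 3
    data += delta[delta]
if elems < 26:
    result += 2 * 7
else:
    result += 10
delta -= elems[24]
if result > data:
    elems = 24
    elems -= elems[elems]
else:
    result = result + 33
elems -= elems
elems = result * print(16)

18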